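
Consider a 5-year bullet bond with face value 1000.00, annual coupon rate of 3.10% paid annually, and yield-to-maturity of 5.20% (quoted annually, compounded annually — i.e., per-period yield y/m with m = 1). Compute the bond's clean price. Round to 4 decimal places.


Coupon per period c = face * coupon_rate / m = 31.000000
Periods per year m = 1; per-period yield y/m = 0.052000
Number of cashflows N = 5
Cashflows (t years, CF_t, discount factor 1/(1+y/m)^(m*t), PV):
  t = 1.0000: CF_t = 31.000000, DF = 0.950570, PV = 29.467681
  t = 2.0000: CF_t = 31.000000, DF = 0.903584, PV = 28.011103
  t = 3.0000: CF_t = 31.000000, DF = 0.858920, PV = 26.626524
  t = 4.0000: CF_t = 31.000000, DF = 0.816464, PV = 25.310384
  t = 5.0000: CF_t = 1031.000000, DF = 0.776106, PV = 800.165765
Price P = sum_t PV_t = 909.581457

Answer: Price = 909.5815


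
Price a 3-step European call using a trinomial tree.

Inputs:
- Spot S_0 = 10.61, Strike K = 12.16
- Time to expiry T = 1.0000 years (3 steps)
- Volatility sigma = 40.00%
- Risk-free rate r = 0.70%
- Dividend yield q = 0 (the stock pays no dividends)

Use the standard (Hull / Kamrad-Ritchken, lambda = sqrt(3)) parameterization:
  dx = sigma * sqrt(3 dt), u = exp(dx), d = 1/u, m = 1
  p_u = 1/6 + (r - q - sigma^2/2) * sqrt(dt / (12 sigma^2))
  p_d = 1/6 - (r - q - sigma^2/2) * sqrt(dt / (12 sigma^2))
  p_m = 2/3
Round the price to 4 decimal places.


dt = T/N = 0.333333; dx = sigma*sqrt(3*dt) = 0.400000
u = exp(dx) = 1.491825; d = 1/u = 0.670320
p_u = 0.136250, p_m = 0.666667, p_d = 0.197083
Discount per step: exp(-r*dt) = 0.997669
Stock lattice S(k, j) with j the centered position index:
  k=0: S(0,+0) = 10.6100
  k=1: S(1,-1) = 7.1121; S(1,+0) = 10.6100; S(1,+1) = 15.8283
  k=2: S(2,-2) = 4.7674; S(2,-1) = 7.1121; S(2,+0) = 10.6100; S(2,+1) = 15.8283; S(2,+2) = 23.6130
  k=3: S(3,-3) = 3.1957; S(3,-2) = 4.7674; S(3,-1) = 7.1121; S(3,+0) = 10.6100; S(3,+1) = 15.8283; S(3,+2) = 23.6130; S(3,+3) = 35.2264
Terminal payoffs V(N, j) = max(S_T - K, 0):
  V(3,-3) = 0.000000; V(3,-2) = 0.000000; V(3,-1) = 0.000000; V(3,+0) = 0.000000; V(3,+1) = 3.668260; V(3,+2) = 11.452989; V(3,+3) = 23.066441
Backward induction: V(k, j) = exp(-r*dt) * [p_u * V(k+1, j+1) + p_m * V(k+1, j) + p_d * V(k+1, j-1)]
  V(2,-2) = exp(-r*dt) * [p_u*0.000000 + p_m*0.000000 + p_d*0.000000] = 0.000000
  V(2,-1) = exp(-r*dt) * [p_u*0.000000 + p_m*0.000000 + p_d*0.000000] = 0.000000
  V(2,+0) = exp(-r*dt) * [p_u*3.668260 + p_m*0.000000 + p_d*0.000000] = 0.498636
  V(2,+1) = exp(-r*dt) * [p_u*11.452989 + p_m*3.668260 + p_d*0.000000] = 3.996640
  V(2,+2) = exp(-r*dt) * [p_u*23.066441 + p_m*11.452989 + p_d*3.668260] = 11.474277
  V(1,-1) = exp(-r*dt) * [p_u*0.498636 + p_m*0.000000 + p_d*0.000000] = 0.067781
  V(1,+0) = exp(-r*dt) * [p_u*3.996640 + p_m*0.498636 + p_d*0.000000] = 0.874922
  V(1,+1) = exp(-r*dt) * [p_u*11.474277 + p_m*3.996640 + p_d*0.498636] = 4.315987
  V(0,+0) = exp(-r*dt) * [p_u*4.315987 + p_m*0.874922 + p_d*0.067781] = 1.181932

Answer: Price = V(0,0) = 1.1819


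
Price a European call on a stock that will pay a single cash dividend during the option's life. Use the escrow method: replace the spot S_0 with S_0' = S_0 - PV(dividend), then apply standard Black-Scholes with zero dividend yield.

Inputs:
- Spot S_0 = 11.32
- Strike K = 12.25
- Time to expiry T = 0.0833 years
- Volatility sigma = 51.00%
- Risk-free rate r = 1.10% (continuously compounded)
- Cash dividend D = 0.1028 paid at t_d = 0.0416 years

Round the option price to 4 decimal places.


Answer: Price = 0.2942

Derivation:
PV(D) = D * exp(-r * t_d) = 0.1028 * 0.99954250 = 0.10275297
S_0' = S_0 - PV(D) = 11.3200 - 0.10275297 = 11.21724703
d1 = (ln(S_0'/K) + (r + sigma^2/2)*T) / (sigma*sqrt(T)) = -0.51852326
d2 = d1 - sigma*sqrt(T) = -0.66571813
exp(-rT) = 0.99908412
N(d1) = 0.30204662; N(d2) = 0.25279564
C = S_0' * N(d1) - K * exp(-rT) * N(d2) = 11.21724703 * 0.30204662 - 12.2500 * 0.99908412 * 0.25279564 = 0.2942


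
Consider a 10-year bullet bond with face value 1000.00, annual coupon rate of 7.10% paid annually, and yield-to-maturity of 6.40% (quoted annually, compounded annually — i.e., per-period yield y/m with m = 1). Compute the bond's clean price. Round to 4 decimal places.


Coupon per period c = face * coupon_rate / m = 71.000000
Periods per year m = 1; per-period yield y/m = 0.064000
Number of cashflows N = 10
Cashflows (t years, CF_t, discount factor 1/(1+y/m)^(m*t), PV):
  t = 1.0000: CF_t = 71.000000, DF = 0.939850, PV = 66.729323
  t = 2.0000: CF_t = 71.000000, DF = 0.883317, PV = 62.715529
  t = 3.0000: CF_t = 71.000000, DF = 0.830185, PV = 58.943167
  t = 4.0000: CF_t = 71.000000, DF = 0.780249, PV = 55.397713
  t = 5.0000: CF_t = 71.000000, DF = 0.733317, PV = 52.065520
  t = 6.0000: CF_t = 71.000000, DF = 0.689208, PV = 48.933759
  t = 7.0000: CF_t = 71.000000, DF = 0.647752, PV = 45.990375
  t = 8.0000: CF_t = 71.000000, DF = 0.608789, PV = 43.224037
  t = 9.0000: CF_t = 71.000000, DF = 0.572170, PV = 40.624095
  t = 10.0000: CF_t = 1071.000000, DF = 0.537754, PV = 575.934628
Price P = sum_t PV_t = 1050.558147

Answer: Price = 1050.5581


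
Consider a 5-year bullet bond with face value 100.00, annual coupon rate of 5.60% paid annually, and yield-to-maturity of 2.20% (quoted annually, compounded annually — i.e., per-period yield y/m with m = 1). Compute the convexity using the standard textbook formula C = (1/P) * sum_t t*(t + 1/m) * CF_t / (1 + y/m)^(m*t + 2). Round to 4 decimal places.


Answer: Convexity = 25.1889

Derivation:
Coupon per period c = face * coupon_rate / m = 5.600000
Periods per year m = 1; per-period yield y/m = 0.022000
Number of cashflows N = 5
Cashflows (t years, CF_t, discount factor 1/(1+y/m)^(m*t), PV):
  t = 1.0000: CF_t = 5.600000, DF = 0.978474, PV = 5.479452
  t = 2.0000: CF_t = 5.600000, DF = 0.957411, PV = 5.361499
  t = 3.0000: CF_t = 5.600000, DF = 0.936801, PV = 5.246085
  t = 4.0000: CF_t = 5.600000, DF = 0.916635, PV = 5.133156
  t = 5.0000: CF_t = 105.600000, DF = 0.896903, PV = 94.712966
Price P = sum_t PV_t = 115.933159
Convexity numerator sum_t t*(t + 1/m) * CF_t / (1+y/m)^(m*t + 2):
  t = 1.0000: term = 10.492170
  t = 2.0000: term = 30.798935
  t = 3.0000: term = 60.271888
  t = 4.0000: term = 98.290750
  t = 5.0000: term = 2720.375797
Convexity = (1/P) * sum = 2920.229540 / 115.933159 = 25.188907


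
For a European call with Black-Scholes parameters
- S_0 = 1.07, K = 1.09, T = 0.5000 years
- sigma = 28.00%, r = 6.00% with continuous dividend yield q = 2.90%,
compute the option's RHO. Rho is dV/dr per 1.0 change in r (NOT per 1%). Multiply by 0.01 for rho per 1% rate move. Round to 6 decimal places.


d1 = 0.0837464554; d2 = -0.1142434433
phi(d1) = 0.3975457459; exp(-qT) = 0.9856046187; exp(-rT) = 0.9704455335
N(d2) = 0.4545224073
Rho = K*T*exp(-rT)*N(d2) = 1.0900 * 0.5000 * 0.9704455335 * 0.4545224073 = 0.240394

Answer: Rho = 0.240394


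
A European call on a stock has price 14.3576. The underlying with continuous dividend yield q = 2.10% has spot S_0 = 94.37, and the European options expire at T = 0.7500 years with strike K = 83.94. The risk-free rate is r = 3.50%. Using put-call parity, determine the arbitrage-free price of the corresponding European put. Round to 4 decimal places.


Put-call parity: C - P = S_0 * exp(-qT) - K * exp(-rT).
S_0 * exp(-qT) = 94.3700 * 0.98437338 = 92.89531612
K * exp(-rT) = 83.9400 * 0.97409154 = 81.76524356
P = C - S*exp(-qT) + K*exp(-rT)
P = 14.3576 - 92.89531612 + 81.76524356 = 3.2275

Answer: Put price = 3.2275


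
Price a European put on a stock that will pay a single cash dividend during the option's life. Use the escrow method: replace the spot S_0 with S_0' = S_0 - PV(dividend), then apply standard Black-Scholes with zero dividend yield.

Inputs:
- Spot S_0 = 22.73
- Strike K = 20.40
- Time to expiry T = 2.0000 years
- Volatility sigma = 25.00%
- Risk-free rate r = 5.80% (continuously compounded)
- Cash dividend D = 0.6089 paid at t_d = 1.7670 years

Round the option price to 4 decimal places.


PV(D) = D * exp(-r * t_d) = 0.6089 * 0.90259079 = 0.54958753
S_0' = S_0 - PV(D) = 22.7300 - 0.54958753 = 22.18041247
d1 = (ln(S_0'/K) + (r + sigma^2/2)*T) / (sigma*sqrt(T)) = 0.74154197
d2 = d1 - sigma*sqrt(T) = 0.38798858
exp(-rT) = 0.89047522
N(-d1) = 0.22918245; N(-d2) = 0.34901224
P = K * exp(-rT) * N(-d2) - S_0' * N(-d1) = 20.4000 * 0.89047522 * 0.34901224 - 22.18041247 * 0.22918245 = 1.2567

Answer: Price = 1.2567


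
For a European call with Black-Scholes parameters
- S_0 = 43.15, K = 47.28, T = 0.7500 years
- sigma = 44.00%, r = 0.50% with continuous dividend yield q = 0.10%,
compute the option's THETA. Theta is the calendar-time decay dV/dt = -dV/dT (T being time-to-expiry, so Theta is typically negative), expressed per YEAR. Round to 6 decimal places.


Answer: Theta = -4.424362

Derivation:
d1 = -0.0414772516; d2 = -0.4225284293
phi(d1) = 0.3985992653; exp(-qT) = 0.9992502812; exp(-rT) = 0.9962570225
Theta = -S*exp(-qT)*phi(d1)*sigma/(2*sqrt(T)) - r*K*exp(-rT)*N(d2) + q*S*exp(-qT)*N(d1)
N(d1) = 0.4834577139; N(d2) = 0.3363196772; sqrt(T) = 0.8660254038
Term 1 = -43.1500 * 0.9992502812 * 0.3985992653 * 0.4400 / (2 * 0.8660254038) = -4.3659989024
Term 2 = -0.0050 * 47.2800 * 0.9962570225 * 0.3363196772 = -0.0792083826
Term 3 = 0.0010 * 43.1500 * 0.9992502812 * 0.4834577139 = 0.0208455603
Theta = -4.3659989024 + (-0.0792083826) + (0.0208455603) = -4.424362


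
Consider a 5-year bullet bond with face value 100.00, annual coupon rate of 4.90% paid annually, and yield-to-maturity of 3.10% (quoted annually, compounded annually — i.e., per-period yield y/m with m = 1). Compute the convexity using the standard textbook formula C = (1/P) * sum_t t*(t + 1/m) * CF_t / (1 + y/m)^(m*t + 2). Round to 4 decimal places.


Coupon per period c = face * coupon_rate / m = 4.900000
Periods per year m = 1; per-period yield y/m = 0.031000
Number of cashflows N = 5
Cashflows (t years, CF_t, discount factor 1/(1+y/m)^(m*t), PV):
  t = 1.0000: CF_t = 4.900000, DF = 0.969932, PV = 4.752667
  t = 2.0000: CF_t = 4.900000, DF = 0.940768, PV = 4.609765
  t = 3.0000: CF_t = 4.900000, DF = 0.912481, PV = 4.471159
  t = 4.0000: CF_t = 4.900000, DF = 0.885045, PV = 4.336720
  t = 5.0000: CF_t = 104.900000, DF = 0.858434, PV = 90.049677
Price P = sum_t PV_t = 108.219988
Convexity numerator sum_t t*(t + 1/m) * CF_t / (1+y/m)^(m*t + 2):
  t = 1.0000: term = 8.942317
  t = 2.0000: term = 26.020322
  t = 3.0000: term = 50.475892
  t = 4.0000: term = 81.596980
  t = 5.0000: term = 2541.476428
Convexity = (1/P) * sum = 2708.511938 / 108.219988 = 25.027834

Answer: Convexity = 25.0278


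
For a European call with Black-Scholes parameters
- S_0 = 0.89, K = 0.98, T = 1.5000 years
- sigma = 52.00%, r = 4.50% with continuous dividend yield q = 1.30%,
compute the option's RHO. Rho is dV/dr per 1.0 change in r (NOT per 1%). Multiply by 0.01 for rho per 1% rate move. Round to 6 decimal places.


d1 = 0.2425448489; d2 = -0.3943224843
phi(d1) = 0.3873786909; exp(-qT) = 0.9806888952; exp(-rT) = 0.9347277206
N(d2) = 0.3466714826
Rho = K*T*exp(-rT)*N(d2) = 0.9800 * 1.5000 * 0.9347277206 * 0.3466714826 = 0.476344

Answer: Rho = 0.476344


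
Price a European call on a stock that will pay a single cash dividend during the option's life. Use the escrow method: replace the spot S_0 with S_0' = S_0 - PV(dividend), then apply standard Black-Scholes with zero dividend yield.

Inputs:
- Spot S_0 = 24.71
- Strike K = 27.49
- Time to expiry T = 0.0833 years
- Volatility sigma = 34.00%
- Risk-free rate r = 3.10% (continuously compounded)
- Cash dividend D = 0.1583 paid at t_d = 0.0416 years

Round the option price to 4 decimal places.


Answer: Price = 0.1659

Derivation:
PV(D) = D * exp(-r * t_d) = 0.1583 * 0.99871123 = 0.15809599
S_0' = S_0 - PV(D) = 24.7100 - 0.15809599 = 24.55190401
d1 = (ln(S_0'/K) + (r + sigma^2/2)*T) / (sigma*sqrt(T)) = -1.07648983
d2 = d1 - sigma*sqrt(T) = -1.17461975
exp(-rT) = 0.99742103
N(d1) = 0.14085412; N(d2) = 0.12007344
C = S_0' * N(d1) - K * exp(-rT) * N(d2) = 24.55190401 * 0.14085412 - 27.4900 * 0.99742103 * 0.12007344 = 0.1659


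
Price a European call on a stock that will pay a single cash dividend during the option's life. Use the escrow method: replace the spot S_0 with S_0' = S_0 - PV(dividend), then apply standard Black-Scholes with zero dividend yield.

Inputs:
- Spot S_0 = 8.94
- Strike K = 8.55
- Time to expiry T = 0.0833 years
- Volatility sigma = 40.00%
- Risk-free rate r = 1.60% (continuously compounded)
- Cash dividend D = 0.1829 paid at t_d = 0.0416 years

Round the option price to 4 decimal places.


PV(D) = D * exp(-r * t_d) = 0.1829 * 0.99933462 = 0.18277830
S_0' = S_0 - PV(D) = 8.9400 - 0.18277830 = 8.75722170
d1 = (ln(S_0'/K) + (r + sigma^2/2)*T) / (sigma*sqrt(T)) = 0.27670035
d2 = d1 - sigma*sqrt(T) = 0.16125340
exp(-rT) = 0.99866809
N(d1) = 0.60899490; N(d2) = 0.56405309
C = S_0' * N(d1) - K * exp(-rT) * N(d2) = 8.75722170 * 0.60899490 - 8.5500 * 0.99866809 * 0.56405309 = 0.5169

Answer: Price = 0.5169


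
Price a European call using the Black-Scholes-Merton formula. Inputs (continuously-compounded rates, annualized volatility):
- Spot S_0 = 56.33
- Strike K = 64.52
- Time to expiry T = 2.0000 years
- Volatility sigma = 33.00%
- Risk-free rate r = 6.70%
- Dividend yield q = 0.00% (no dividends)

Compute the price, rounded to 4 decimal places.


Answer: Price = 10.3531

Derivation:
d1 = (ln(S/K) + (r - q + 0.5*sigma^2) * T) / (sigma * sqrt(T)) = 0.22959971
d2 = d1 - sigma * sqrt(T) = -0.23709076
exp(-rT) = 0.87459006; exp(-qT) = 1.00000000
C = S_0 * exp(-qT) * N(d1) - K * exp(-rT) * N(d2)
N(d1) = 0.59079859; N(d2) = 0.40629319
C = 56.3300 * 1.00000000 * 0.59079859 - 64.5200 * 0.87459006 * 0.40629319 = 10.3531


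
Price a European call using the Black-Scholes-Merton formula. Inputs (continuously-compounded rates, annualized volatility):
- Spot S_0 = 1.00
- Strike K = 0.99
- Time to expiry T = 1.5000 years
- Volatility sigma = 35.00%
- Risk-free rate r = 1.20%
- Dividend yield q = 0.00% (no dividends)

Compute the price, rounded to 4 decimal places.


d1 = (ln(S/K) + (r - q + 0.5*sigma^2) * T) / (sigma * sqrt(T)) = 0.27976750
d2 = d1 - sigma * sqrt(T) = -0.14889320
exp(-rT) = 0.98216103; exp(-qT) = 1.00000000
C = S_0 * exp(-qT) * N(d1) - K * exp(-rT) * N(d2)
N(d1) = 0.61017206; N(d2) = 0.44081895
C = 1.0000 * 1.00000000 * 0.61017206 - 0.9900 * 0.98216103 * 0.44081895 = 0.1815

Answer: Price = 0.1815


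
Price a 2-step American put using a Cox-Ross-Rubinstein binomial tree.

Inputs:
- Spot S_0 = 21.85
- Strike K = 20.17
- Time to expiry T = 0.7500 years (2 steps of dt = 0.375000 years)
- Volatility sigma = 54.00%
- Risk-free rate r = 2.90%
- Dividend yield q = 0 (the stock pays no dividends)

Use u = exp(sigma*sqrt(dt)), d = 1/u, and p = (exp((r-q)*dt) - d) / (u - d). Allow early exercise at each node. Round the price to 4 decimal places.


dt = T/N = 0.375000
u = exp(sigma*sqrt(dt)) = 1.391916; d = 1/u = 0.718434
p = (exp((r-q)*dt) - d) / (u - d) = 0.434310
Discount per step: exp(-r*dt) = 0.989184
Stock lattice S(k, i) with i counting down-moves:
  k=0: S(0,0) = 21.8500
  k=1: S(1,0) = 30.4134; S(1,1) = 15.6978
  k=2: S(2,0) = 42.3328; S(2,1) = 21.8500; S(2,2) = 11.2778
Terminal payoffs V(N, i) = max(K - S_T, 0):
  V(2,0) = 0.000000; V(2,1) = 0.000000; V(2,2) = 8.892172
Backward induction: V(k, i) = exp(-r*dt) * [p * V(k+1, i) + (1-p) * V(k+1, i+1)]; then take max(V_cont, immediate exercise) for American.
  V(1,0) = exp(-r*dt) * [p*0.000000 + (1-p)*0.000000] = 0.000000; exercise = 0.000000; V(1,0) = max -> 0.000000
  V(1,1) = exp(-r*dt) * [p*0.000000 + (1-p)*8.892172] = 4.975801; exercise = 4.472212; V(1,1) = max -> 4.975801
  V(0,0) = exp(-r*dt) * [p*0.000000 + (1-p)*4.975801] = 2.784314; exercise = 0.000000; V(0,0) = max -> 2.784314

Answer: Price = V(0,0) = 2.7843


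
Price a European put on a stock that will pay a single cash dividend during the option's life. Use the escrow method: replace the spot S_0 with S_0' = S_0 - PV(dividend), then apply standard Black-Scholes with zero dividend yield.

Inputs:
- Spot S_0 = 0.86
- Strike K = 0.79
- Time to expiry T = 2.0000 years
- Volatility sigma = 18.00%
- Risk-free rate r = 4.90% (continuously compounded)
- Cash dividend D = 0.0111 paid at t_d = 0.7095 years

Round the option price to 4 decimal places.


PV(D) = D * exp(-r * t_d) = 0.0111 * 0.96583188 = 0.01072073
S_0' = S_0 - PV(D) = 0.8600 - 0.01072073 = 0.84927927
d1 = (ln(S_0'/K) + (r + sigma^2/2)*T) / (sigma*sqrt(T)) = 0.79649734
d2 = d1 - sigma*sqrt(T) = 0.54193890
exp(-rT) = 0.90664890
N(-d1) = 0.21287151; N(-d2) = 0.29393030
P = K * exp(-rT) * N(-d2) - S_0' * N(-d1) = 0.7900 * 0.90664890 * 0.29393030 - 0.84927927 * 0.21287151 = 0.0297

Answer: Price = 0.0297


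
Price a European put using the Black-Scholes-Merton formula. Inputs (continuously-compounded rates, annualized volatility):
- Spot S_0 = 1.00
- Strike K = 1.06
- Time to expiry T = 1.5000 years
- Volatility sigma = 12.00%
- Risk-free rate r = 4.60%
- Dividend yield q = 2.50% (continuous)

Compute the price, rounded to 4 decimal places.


d1 = (ln(S/K) + (r - q + 0.5*sigma^2) * T) / (sigma * sqrt(T)) = -0.10865466
d2 = d1 - sigma * sqrt(T) = -0.25562404
exp(-rT) = 0.93332668; exp(-qT) = 0.96319442
P = K * exp(-rT) * N(-d2) - S_0 * exp(-qT) * N(-d1)
N(-d1) = 0.54326180; N(-d2) = 0.60087942
P = 1.0600 * 0.93332668 * 0.60087942 - 1.0000 * 0.96319442 * 0.54326180 = 0.0712

Answer: Price = 0.0712


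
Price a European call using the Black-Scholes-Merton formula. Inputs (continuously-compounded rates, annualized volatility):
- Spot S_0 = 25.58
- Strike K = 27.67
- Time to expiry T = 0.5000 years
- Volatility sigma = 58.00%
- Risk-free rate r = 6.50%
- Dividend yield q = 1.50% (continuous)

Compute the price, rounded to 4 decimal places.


d1 = (ln(S/K) + (r - q + 0.5*sigma^2) * T) / (sigma * sqrt(T)) = 0.07451931
d2 = d1 - sigma * sqrt(T) = -0.33560263
exp(-rT) = 0.96802245; exp(-qT) = 0.99252805
C = S_0 * exp(-qT) * N(d1) - K * exp(-rT) * N(d2)
N(d1) = 0.52970141; N(d2) = 0.36858527
C = 25.5800 * 0.99252805 * 0.52970141 - 27.6700 * 0.96802245 * 0.36858527 = 3.5759

Answer: Price = 3.5759


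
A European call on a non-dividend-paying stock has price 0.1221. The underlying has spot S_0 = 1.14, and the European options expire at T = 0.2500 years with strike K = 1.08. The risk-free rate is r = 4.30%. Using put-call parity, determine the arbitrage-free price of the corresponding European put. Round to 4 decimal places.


Put-call parity: C - P = S_0 * exp(-qT) - K * exp(-rT).
S_0 * exp(-qT) = 1.1400 * 1.00000000 = 1.14000000
K * exp(-rT) = 1.0800 * 0.98930757 = 1.06845218
P = C - S*exp(-qT) + K*exp(-rT)
P = 0.1221 - 1.14000000 + 1.06845218 = 0.0506

Answer: Put price = 0.0506


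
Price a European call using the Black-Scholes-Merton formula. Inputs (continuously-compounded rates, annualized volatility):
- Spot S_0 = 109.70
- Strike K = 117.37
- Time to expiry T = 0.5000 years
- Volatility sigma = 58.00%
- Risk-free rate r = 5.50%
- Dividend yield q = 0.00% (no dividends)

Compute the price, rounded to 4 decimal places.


d1 = (ln(S/K) + (r - q + 0.5*sigma^2) * T) / (sigma * sqrt(T)) = 0.10732913
d2 = d1 - sigma * sqrt(T) = -0.30279281
exp(-rT) = 0.97287468; exp(-qT) = 1.00000000
C = S_0 * exp(-qT) * N(d1) - K * exp(-rT) * N(d2)
N(d1) = 0.54273606; N(d2) = 0.38102388
C = 109.7000 * 1.00000000 * 0.54273606 - 117.3700 * 0.97287468 * 0.38102388 = 16.0304

Answer: Price = 16.0304


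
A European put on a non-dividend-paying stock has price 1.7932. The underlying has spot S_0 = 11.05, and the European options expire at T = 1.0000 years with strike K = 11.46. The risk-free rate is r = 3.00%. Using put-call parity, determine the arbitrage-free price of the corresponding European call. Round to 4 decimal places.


Answer: Call price = 1.7219

Derivation:
Put-call parity: C - P = S_0 * exp(-qT) - K * exp(-rT).
S_0 * exp(-qT) = 11.0500 * 1.00000000 = 11.05000000
K * exp(-rT) = 11.4600 * 0.97044553 = 11.12130581
C = P + S*exp(-qT) - K*exp(-rT)
C = 1.7932 + 11.05000000 - 11.12130581 = 1.7219


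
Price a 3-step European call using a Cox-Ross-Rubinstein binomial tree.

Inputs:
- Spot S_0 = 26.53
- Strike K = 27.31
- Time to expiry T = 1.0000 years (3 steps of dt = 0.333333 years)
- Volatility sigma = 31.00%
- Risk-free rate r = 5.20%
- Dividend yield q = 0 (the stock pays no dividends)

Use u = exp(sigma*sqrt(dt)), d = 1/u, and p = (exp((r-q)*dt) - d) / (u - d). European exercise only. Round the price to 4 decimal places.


Answer: Price = V(0,0) = 3.7822

Derivation:
dt = T/N = 0.333333
u = exp(sigma*sqrt(dt)) = 1.195995; d = 1/u = 0.836124
p = (exp((r-q)*dt) - d) / (u - d) = 0.503960
Discount per step: exp(-r*dt) = 0.982816
Stock lattice S(k, i) with i counting down-moves:
  k=0: S(0,0) = 26.5300
  k=1: S(1,0) = 31.7298; S(1,1) = 22.1824
  k=2: S(2,0) = 37.9486; S(2,1) = 26.5300; S(2,2) = 18.5472
  k=3: S(3,0) = 45.3864; S(3,1) = 31.7298; S(3,2) = 22.1824; S(3,3) = 15.5078
Terminal payoffs V(N, i) = max(S_T - K, 0):
  V(3,0) = 18.076374; V(3,1) = 4.419751; V(3,2) = 0.000000; V(3,3) = 0.000000
Backward induction: V(k, i) = exp(-r*dt) * [p * V(k+1, i) + (1-p) * V(k+1, i+1)].
  V(2,0) = exp(-r*dt) * [p*18.076374 + (1-p)*4.419751] = 11.107922
  V(2,1) = exp(-r*dt) * [p*4.419751 + (1-p)*0.000000] = 2.189101
  V(2,2) = exp(-r*dt) * [p*0.000000 + (1-p)*0.000000] = 0.000000
  V(1,0) = exp(-r*dt) * [p*11.107922 + (1-p)*2.189101] = 6.568972
  V(1,1) = exp(-r*dt) * [p*2.189101 + (1-p)*0.000000] = 1.084261
  V(0,0) = exp(-r*dt) * [p*6.568972 + (1-p)*1.084261] = 3.782204


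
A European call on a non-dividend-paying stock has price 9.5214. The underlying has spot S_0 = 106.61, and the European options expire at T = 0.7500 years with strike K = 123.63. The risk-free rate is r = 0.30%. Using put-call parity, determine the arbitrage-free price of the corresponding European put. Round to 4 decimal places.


Answer: Put price = 26.2635

Derivation:
Put-call parity: C - P = S_0 * exp(-qT) - K * exp(-rT).
S_0 * exp(-qT) = 106.6100 * 1.00000000 = 106.61000000
K * exp(-rT) = 123.6300 * 0.99775253 = 123.35214520
P = C - S*exp(-qT) + K*exp(-rT)
P = 9.5214 - 106.61000000 + 123.35214520 = 26.2635


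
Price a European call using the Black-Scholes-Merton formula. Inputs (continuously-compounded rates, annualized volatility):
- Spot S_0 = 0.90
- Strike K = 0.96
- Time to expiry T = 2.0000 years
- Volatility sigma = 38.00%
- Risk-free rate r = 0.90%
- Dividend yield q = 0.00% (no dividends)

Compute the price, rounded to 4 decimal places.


Answer: Price = 0.1745

Derivation:
d1 = (ln(S/K) + (r - q + 0.5*sigma^2) * T) / (sigma * sqrt(T)) = 0.18210136
d2 = d1 - sigma * sqrt(T) = -0.35529980
exp(-rT) = 0.98216103; exp(-qT) = 1.00000000
C = S_0 * exp(-qT) * N(d1) - K * exp(-rT) * N(d2)
N(d1) = 0.57224841; N(d2) = 0.36118250
C = 0.9000 * 1.00000000 * 0.57224841 - 0.9600 * 0.98216103 * 0.36118250 = 0.1745


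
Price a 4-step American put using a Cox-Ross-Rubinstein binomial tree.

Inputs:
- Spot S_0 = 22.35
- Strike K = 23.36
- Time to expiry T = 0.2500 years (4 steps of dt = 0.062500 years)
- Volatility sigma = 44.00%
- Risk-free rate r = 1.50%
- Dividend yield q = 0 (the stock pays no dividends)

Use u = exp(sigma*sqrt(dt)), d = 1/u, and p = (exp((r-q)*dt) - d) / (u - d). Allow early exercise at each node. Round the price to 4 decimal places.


dt = T/N = 0.062500
u = exp(sigma*sqrt(dt)) = 1.116278; d = 1/u = 0.895834
p = (exp((r-q)*dt) - d) / (u - d) = 0.476782
Discount per step: exp(-r*dt) = 0.999063
Stock lattice S(k, i) with i counting down-moves:
  k=0: S(0,0) = 22.3500
  k=1: S(1,0) = 24.9488; S(1,1) = 20.0219
  k=2: S(2,0) = 27.8498; S(2,1) = 22.3500; S(2,2) = 17.9363
  k=3: S(3,0) = 31.0881; S(3,1) = 24.9488; S(3,2) = 20.0219; S(3,3) = 16.0679
  k=4: S(4,0) = 34.7030; S(4,1) = 27.8498; S(4,2) = 22.3500; S(4,3) = 17.9363; S(4,4) = 14.3942
Terminal payoffs V(N, i) = max(K - S_T, 0):
  V(4,0) = 0.000000; V(4,1) = 0.000000; V(4,2) = 1.010000; V(4,3) = 5.423705; V(4,4) = 8.965786
Backward induction: V(k, i) = exp(-r*dt) * [p * V(k+1, i) + (1-p) * V(k+1, i+1)]; then take max(V_cont, immediate exercise) for American.
  V(3,0) = exp(-r*dt) * [p*0.000000 + (1-p)*0.000000] = 0.000000; exercise = 0.000000; V(3,0) = max -> 0.000000
  V(3,1) = exp(-r*dt) * [p*0.000000 + (1-p)*1.010000] = 0.527955; exercise = 0.000000; V(3,1) = max -> 0.527955
  V(3,2) = exp(-r*dt) * [p*1.010000 + (1-p)*5.423705] = 3.316217; exercise = 3.338107; V(3,2) = max -> 3.338107
  V(3,3) = exp(-r*dt) * [p*5.423705 + (1-p)*8.965786] = 7.270165; exercise = 7.292055; V(3,3) = max -> 7.292055
  V(2,0) = exp(-r*dt) * [p*0.000000 + (1-p)*0.527955] = 0.275976; exercise = 0.000000; V(2,0) = max -> 0.275976
  V(2,1) = exp(-r*dt) * [p*0.527955 + (1-p)*3.338107] = 1.996403; exercise = 1.010000; V(2,1) = max -> 1.996403
  V(2,2) = exp(-r*dt) * [p*3.338107 + (1-p)*7.292055] = 5.401815; exercise = 5.423705; V(2,2) = max -> 5.423705
  V(1,0) = exp(-r*dt) * [p*0.275976 + (1-p)*1.996403] = 1.175032; exercise = 0.000000; V(1,0) = max -> 1.175032
  V(1,1) = exp(-r*dt) * [p*1.996403 + (1-p)*5.423705] = 3.786076; exercise = 3.338107; V(1,1) = max -> 3.786076
  V(0,0) = exp(-r*dt) * [p*1.175032 + (1-p)*3.786076] = 2.538795; exercise = 1.010000; V(0,0) = max -> 2.538795

Answer: Price = V(0,0) = 2.5388


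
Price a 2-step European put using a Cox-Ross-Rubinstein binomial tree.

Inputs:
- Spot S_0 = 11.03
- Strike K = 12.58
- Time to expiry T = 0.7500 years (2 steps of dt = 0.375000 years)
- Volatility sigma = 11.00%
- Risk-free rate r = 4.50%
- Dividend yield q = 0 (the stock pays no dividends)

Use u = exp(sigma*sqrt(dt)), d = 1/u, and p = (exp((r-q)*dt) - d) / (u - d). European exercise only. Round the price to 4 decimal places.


Answer: Price = V(0,0) = 1.1471

Derivation:
dt = T/N = 0.375000
u = exp(sigma*sqrt(dt)) = 1.069682; d = 1/u = 0.934858
p = (exp((r-q)*dt) - d) / (u - d) = 0.609391
Discount per step: exp(-r*dt) = 0.983267
Stock lattice S(k, i) with i counting down-moves:
  k=0: S(0,0) = 11.0300
  k=1: S(1,0) = 11.7986; S(1,1) = 10.3115
  k=2: S(2,0) = 12.6207; S(2,1) = 11.0300; S(2,2) = 9.6398
Terminal payoffs V(N, i) = max(K - S_T, 0):
  V(2,0) = 0.000000; V(2,1) = 1.550000; V(2,2) = 2.940233
Backward induction: V(k, i) = exp(-r*dt) * [p * V(k+1, i) + (1-p) * V(k+1, i+1)].
  V(1,0) = exp(-r*dt) * [p*0.000000 + (1-p)*1.550000] = 0.595312
  V(1,1) = exp(-r*dt) * [p*1.550000 + (1-p)*2.940233] = 2.058013
  V(0,0) = exp(-r*dt) * [p*0.595312 + (1-p)*2.058013] = 1.147134


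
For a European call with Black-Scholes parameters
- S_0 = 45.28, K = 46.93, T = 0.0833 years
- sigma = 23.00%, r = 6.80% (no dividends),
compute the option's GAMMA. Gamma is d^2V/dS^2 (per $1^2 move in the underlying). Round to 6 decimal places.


d1 = -0.4206563627; d2 = -0.4870383633
phi(d1) = 0.3651619150; exp(-qT) = 1.0000000000; exp(-rT) = 0.9943516125
Gamma = exp(-qT) * phi(d1) / (S * sigma * sqrt(T)) = 1.0000000000 * 0.3651619150 / (45.2800 * 0.2300 * 0.2886173938) = 0.121487

Answer: Gamma = 0.121487


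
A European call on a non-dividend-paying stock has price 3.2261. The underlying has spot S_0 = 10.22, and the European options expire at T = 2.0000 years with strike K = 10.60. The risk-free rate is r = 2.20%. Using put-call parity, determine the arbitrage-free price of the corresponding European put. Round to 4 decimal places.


Answer: Put price = 3.1498

Derivation:
Put-call parity: C - P = S_0 * exp(-qT) - K * exp(-rT).
S_0 * exp(-qT) = 10.2200 * 1.00000000 = 10.22000000
K * exp(-rT) = 10.6000 * 0.95695396 = 10.14371195
P = C - S*exp(-qT) + K*exp(-rT)
P = 3.2261 - 10.22000000 + 10.14371195 = 3.1498


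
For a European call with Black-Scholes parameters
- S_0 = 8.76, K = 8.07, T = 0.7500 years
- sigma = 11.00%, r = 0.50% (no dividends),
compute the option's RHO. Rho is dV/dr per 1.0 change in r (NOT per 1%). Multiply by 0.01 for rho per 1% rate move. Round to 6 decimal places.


Answer: Rho = 4.842919

Derivation:
d1 = 0.9482182758; d2 = 0.8529554814
phi(d1) = 0.2544890467; exp(-qT) = 1.0000000000; exp(-rT) = 0.9962570225
N(d2) = 0.8031580037
Rho = K*T*exp(-rT)*N(d2) = 8.0700 * 0.7500 * 0.9962570225 * 0.8031580037 = 4.842919


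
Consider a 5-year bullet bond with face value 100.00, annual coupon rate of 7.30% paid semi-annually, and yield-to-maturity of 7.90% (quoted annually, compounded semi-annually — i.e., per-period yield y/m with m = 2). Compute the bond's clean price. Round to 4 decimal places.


Coupon per period c = face * coupon_rate / m = 3.650000
Periods per year m = 2; per-period yield y/m = 0.039500
Number of cashflows N = 10
Cashflows (t years, CF_t, discount factor 1/(1+y/m)^(m*t), PV):
  t = 0.5000: CF_t = 3.650000, DF = 0.962001, PV = 3.511304
  t = 1.0000: CF_t = 3.650000, DF = 0.925446, PV = 3.377877
  t = 1.5000: CF_t = 3.650000, DF = 0.890280, PV = 3.249521
  t = 2.0000: CF_t = 3.650000, DF = 0.856450, PV = 3.126043
  t = 2.5000: CF_t = 3.650000, DF = 0.823906, PV = 3.007256
  t = 3.0000: CF_t = 3.650000, DF = 0.792598, PV = 2.892983
  t = 3.5000: CF_t = 3.650000, DF = 0.762480, PV = 2.783053
  t = 4.0000: CF_t = 3.650000, DF = 0.733507, PV = 2.677299
  t = 4.5000: CF_t = 3.650000, DF = 0.705634, PV = 2.575564
  t = 5.0000: CF_t = 103.650000, DF = 0.678821, PV = 70.359763
Price P = sum_t PV_t = 97.560663

Answer: Price = 97.5607


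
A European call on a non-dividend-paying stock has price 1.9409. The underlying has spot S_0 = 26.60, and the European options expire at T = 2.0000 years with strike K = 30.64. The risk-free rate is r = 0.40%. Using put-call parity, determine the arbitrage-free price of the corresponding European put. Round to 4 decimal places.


Answer: Put price = 5.7368

Derivation:
Put-call parity: C - P = S_0 * exp(-qT) - K * exp(-rT).
S_0 * exp(-qT) = 26.6000 * 1.00000000 = 26.60000000
K * exp(-rT) = 30.6400 * 0.99203191 = 30.39585787
P = C - S*exp(-qT) + K*exp(-rT)
P = 1.9409 - 26.60000000 + 30.39585787 = 5.7368


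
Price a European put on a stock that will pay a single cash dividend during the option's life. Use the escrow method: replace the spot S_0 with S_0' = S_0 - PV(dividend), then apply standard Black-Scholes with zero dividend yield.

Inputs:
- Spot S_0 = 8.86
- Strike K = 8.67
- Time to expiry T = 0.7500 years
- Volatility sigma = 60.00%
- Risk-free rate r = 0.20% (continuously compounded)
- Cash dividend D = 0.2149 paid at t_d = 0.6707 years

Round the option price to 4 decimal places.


PV(D) = D * exp(-r * t_d) = 0.2149 * 0.99865950 = 0.21461193
S_0' = S_0 - PV(D) = 8.8600 - 0.21461193 = 8.64538807
d1 = (ln(S_0'/K) + (r + sigma^2/2)*T) / (sigma*sqrt(T)) = 0.25722343
d2 = d1 - sigma*sqrt(T) = -0.26239181
exp(-rT) = 0.99850112
N(-d1) = 0.39850315; N(-d2) = 0.60349031
P = K * exp(-rT) * N(-d2) - S_0' * N(-d1) = 8.6700 * 0.99850112 * 0.60349031 - 8.64538807 * 0.39850315 = 1.7792

Answer: Price = 1.7792


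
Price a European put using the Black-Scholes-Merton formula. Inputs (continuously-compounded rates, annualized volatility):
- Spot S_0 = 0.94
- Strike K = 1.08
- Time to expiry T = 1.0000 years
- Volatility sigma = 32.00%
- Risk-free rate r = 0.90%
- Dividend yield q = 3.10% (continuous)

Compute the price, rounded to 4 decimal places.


Answer: Price = 0.2209

Derivation:
d1 = (ln(S/K) + (r - q + 0.5*sigma^2) * T) / (sigma * sqrt(T)) = -0.34261389
d2 = d1 - sigma * sqrt(T) = -0.66261389
exp(-rT) = 0.99104038; exp(-qT) = 0.96947557
P = K * exp(-rT) * N(-d2) - S_0 * exp(-qT) * N(-d1)
N(-d1) = 0.63405552; N(-d2) = 0.74621106
P = 1.0800 * 0.99104038 * 0.74621106 - 0.9400 * 0.96947557 * 0.63405552 = 0.2209


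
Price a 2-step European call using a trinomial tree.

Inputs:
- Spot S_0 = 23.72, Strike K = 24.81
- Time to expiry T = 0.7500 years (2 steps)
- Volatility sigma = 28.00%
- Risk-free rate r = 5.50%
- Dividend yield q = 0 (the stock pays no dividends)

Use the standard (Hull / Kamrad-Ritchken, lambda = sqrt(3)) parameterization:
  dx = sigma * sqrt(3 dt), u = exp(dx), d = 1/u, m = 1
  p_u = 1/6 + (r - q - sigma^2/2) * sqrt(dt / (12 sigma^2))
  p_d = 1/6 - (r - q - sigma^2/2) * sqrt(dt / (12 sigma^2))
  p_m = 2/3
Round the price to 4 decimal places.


dt = T/N = 0.375000; dx = sigma*sqrt(3*dt) = 0.296985
u = exp(dx) = 1.345795; d = 1/u = 0.743055
p_u = 0.176642, p_m = 0.666667, p_d = 0.156691
Discount per step: exp(-r*dt) = 0.979586
Stock lattice S(k, j) with j the centered position index:
  k=0: S(0,+0) = 23.7200
  k=1: S(1,-1) = 17.6253; S(1,+0) = 23.7200; S(1,+1) = 31.9223
  k=2: S(2,-2) = 13.0966; S(2,-1) = 17.6253; S(2,+0) = 23.7200; S(2,+1) = 31.9223; S(2,+2) = 42.9608
Terminal payoffs V(N, j) = max(S_T - K, 0):
  V(2,-2) = 0.000000; V(2,-1) = 0.000000; V(2,+0) = 0.000000; V(2,+1) = 7.112255; V(2,+2) = 18.150809
Backward induction: V(k, j) = exp(-r*dt) * [p_u * V(k+1, j+1) + p_m * V(k+1, j) + p_d * V(k+1, j-1)]
  V(1,-1) = exp(-r*dt) * [p_u*0.000000 + p_m*0.000000 + p_d*0.000000] = 0.000000
  V(1,+0) = exp(-r*dt) * [p_u*7.112255 + p_m*0.000000 + p_d*0.000000] = 1.230676
  V(1,+1) = exp(-r*dt) * [p_u*18.150809 + p_m*7.112255 + p_d*0.000000] = 7.785455
  V(0,+0) = exp(-r*dt) * [p_u*7.785455 + p_m*1.230676 + p_d*0.000000] = 2.150866

Answer: Price = V(0,0) = 2.1509


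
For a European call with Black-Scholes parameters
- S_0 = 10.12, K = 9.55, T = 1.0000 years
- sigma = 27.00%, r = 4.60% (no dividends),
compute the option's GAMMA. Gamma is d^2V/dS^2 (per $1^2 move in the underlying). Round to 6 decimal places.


d1 = 0.5200833680; d2 = 0.2500833680
phi(d1) = 0.3484774042; exp(-qT) = 1.0000000000; exp(-rT) = 0.9550419622
Gamma = exp(-qT) * phi(d1) / (S * sigma * sqrt(T)) = 1.0000000000 * 0.3484774042 / (10.1200 * 0.2700 * 1.0000000000) = 0.127535

Answer: Gamma = 0.127535


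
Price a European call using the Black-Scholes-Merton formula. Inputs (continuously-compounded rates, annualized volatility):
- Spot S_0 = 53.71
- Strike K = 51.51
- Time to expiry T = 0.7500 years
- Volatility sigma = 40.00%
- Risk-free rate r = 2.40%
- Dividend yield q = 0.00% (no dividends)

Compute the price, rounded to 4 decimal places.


Answer: Price = 8.8362

Derivation:
d1 = (ln(S/K) + (r - q + 0.5*sigma^2) * T) / (sigma * sqrt(T)) = 0.34589990
d2 = d1 - sigma * sqrt(T) = -0.00051026
exp(-rT) = 0.98216103; exp(-qT) = 1.00000000
C = S_0 * exp(-qT) * N(d1) - K * exp(-rT) * N(d2)
N(d1) = 0.63529103; N(d2) = 0.49979644
C = 53.7100 * 1.00000000 * 0.63529103 - 51.5100 * 0.98216103 * 0.49979644 = 8.8362


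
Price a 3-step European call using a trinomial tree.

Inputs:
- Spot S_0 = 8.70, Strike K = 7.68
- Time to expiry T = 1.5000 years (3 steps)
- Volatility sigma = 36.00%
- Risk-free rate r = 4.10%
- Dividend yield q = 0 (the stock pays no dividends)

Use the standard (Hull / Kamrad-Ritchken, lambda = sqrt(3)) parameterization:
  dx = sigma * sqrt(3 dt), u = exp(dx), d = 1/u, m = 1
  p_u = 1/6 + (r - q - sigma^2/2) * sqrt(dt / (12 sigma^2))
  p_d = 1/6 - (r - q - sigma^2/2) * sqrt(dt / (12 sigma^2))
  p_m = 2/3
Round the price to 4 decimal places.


Answer: Price = V(0,0) = 2.2541

Derivation:
dt = T/N = 0.500000; dx = sigma*sqrt(3*dt) = 0.440908
u = exp(dx) = 1.554118; d = 1/u = 0.643452
p_u = 0.153172, p_m = 0.666667, p_d = 0.180162
Discount per step: exp(-r*dt) = 0.979709
Stock lattice S(k, j) with j the centered position index:
  k=0: S(0,+0) = 8.7000
  k=1: S(1,-1) = 5.5980; S(1,+0) = 8.7000; S(1,+1) = 13.5208
  k=2: S(2,-2) = 3.6021; S(2,-1) = 5.5980; S(2,+0) = 8.7000; S(2,+1) = 13.5208; S(2,+2) = 21.0130
  k=3: S(3,-3) = 2.3178; S(3,-2) = 3.6021; S(3,-1) = 5.5980; S(3,+0) = 8.7000; S(3,+1) = 13.5208; S(3,+2) = 21.0130; S(3,+3) = 32.6566
Terminal payoffs V(N, j) = max(S_T - K, 0):
  V(3,-3) = 0.000000; V(3,-2) = 0.000000; V(3,-1) = 0.000000; V(3,+0) = 1.020000; V(3,+1) = 5.840826; V(3,+2) = 13.332959; V(3,+3) = 24.976617
Backward induction: V(k, j) = exp(-r*dt) * [p_u * V(k+1, j+1) + p_m * V(k+1, j) + p_d * V(k+1, j-1)]
  V(2,-2) = exp(-r*dt) * [p_u*0.000000 + p_m*0.000000 + p_d*0.000000] = 0.000000
  V(2,-1) = exp(-r*dt) * [p_u*1.020000 + p_m*0.000000 + p_d*0.000000] = 0.153065
  V(2,+0) = exp(-r*dt) * [p_u*5.840826 + p_m*1.020000 + p_d*0.000000] = 1.542698
  V(2,+1) = exp(-r*dt) * [p_u*13.332959 + p_m*5.840826 + p_d*1.020000] = 5.995702
  V(2,+2) = exp(-r*dt) * [p_u*24.976617 + p_m*13.332959 + p_d*5.840826] = 13.487301
  V(1,-1) = exp(-r*dt) * [p_u*1.542698 + p_m*0.153065 + p_d*0.000000] = 0.331476
  V(1,+0) = exp(-r*dt) * [p_u*5.995702 + p_m*1.542698 + p_d*0.153065] = 1.934351
  V(1,+1) = exp(-r*dt) * [p_u*13.487301 + p_m*5.995702 + p_d*1.542698] = 6.212277
  V(0,+0) = exp(-r*dt) * [p_u*6.212277 + p_m*1.934351 + p_d*0.331476] = 2.254145


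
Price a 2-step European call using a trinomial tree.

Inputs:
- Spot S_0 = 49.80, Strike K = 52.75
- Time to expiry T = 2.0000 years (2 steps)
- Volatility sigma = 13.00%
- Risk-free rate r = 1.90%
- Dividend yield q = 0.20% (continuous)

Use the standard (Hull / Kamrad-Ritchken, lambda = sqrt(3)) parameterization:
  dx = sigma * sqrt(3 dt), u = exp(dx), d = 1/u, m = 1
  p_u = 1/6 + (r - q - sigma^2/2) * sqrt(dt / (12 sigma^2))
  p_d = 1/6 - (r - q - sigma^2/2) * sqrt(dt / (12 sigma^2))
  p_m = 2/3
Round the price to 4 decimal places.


dt = T/N = 1.000000; dx = sigma*sqrt(3*dt) = 0.225167
u = exp(dx) = 1.252531; d = 1/u = 0.798383
p_u = 0.185653, p_m = 0.666667, p_d = 0.147681
Discount per step: exp(-r*dt) = 0.981179
Stock lattice S(k, j) with j the centered position index:
  k=0: S(0,+0) = 49.8000
  k=1: S(1,-1) = 39.7595; S(1,+0) = 49.8000; S(1,+1) = 62.3761
  k=2: S(2,-2) = 31.7433; S(2,-1) = 39.7595; S(2,+0) = 49.8000; S(2,+1) = 62.3761; S(2,+2) = 78.1280
Terminal payoffs V(N, j) = max(S_T - K, 0):
  V(2,-2) = 0.000000; V(2,-1) = 0.000000; V(2,+0) = 0.000000; V(2,+1) = 9.626063; V(2,+2) = 25.377976
Backward induction: V(k, j) = exp(-r*dt) * [p_u * V(k+1, j+1) + p_m * V(k+1, j) + p_d * V(k+1, j-1)]
  V(1,-1) = exp(-r*dt) * [p_u*0.000000 + p_m*0.000000 + p_d*0.000000] = 0.000000
  V(1,+0) = exp(-r*dt) * [p_u*9.626063 + p_m*0.000000 + p_d*0.000000] = 1.753469
  V(1,+1) = exp(-r*dt) * [p_u*25.377976 + p_m*9.626063 + p_d*0.000000] = 10.919410
  V(0,+0) = exp(-r*dt) * [p_u*10.919410 + p_m*1.753469 + p_d*0.000000] = 3.136042

Answer: Price = V(0,0) = 3.1360


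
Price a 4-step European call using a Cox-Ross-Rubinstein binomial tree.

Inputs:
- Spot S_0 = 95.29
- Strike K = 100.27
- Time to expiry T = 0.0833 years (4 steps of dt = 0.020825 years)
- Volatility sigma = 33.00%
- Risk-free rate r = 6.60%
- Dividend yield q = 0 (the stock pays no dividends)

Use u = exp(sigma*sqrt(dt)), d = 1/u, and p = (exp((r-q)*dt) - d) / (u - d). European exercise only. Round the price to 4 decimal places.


Answer: Price = V(0,0) = 2.0931

Derivation:
dt = T/N = 0.020825
u = exp(sigma*sqrt(dt)) = 1.048774; d = 1/u = 0.953494
p = (exp((r-q)*dt) - d) / (u - d) = 0.502532
Discount per step: exp(-r*dt) = 0.998626
Stock lattice S(k, i) with i counting down-moves:
  k=0: S(0,0) = 95.2900
  k=1: S(1,0) = 99.9377; S(1,1) = 90.8585
  k=2: S(2,0) = 104.8120; S(2,1) = 95.2900; S(2,2) = 86.6330
  k=3: S(3,0) = 109.9241; S(3,1) = 99.9377; S(3,2) = 90.8585; S(3,3) = 82.6041
  k=4: S(4,0) = 115.2856; S(4,1) = 104.8120; S(4,2) = 95.2900; S(4,3) = 86.6330; S(4,4) = 78.7625
Terminal payoffs V(N, i) = max(S_T - K, 0):
  V(4,0) = 15.015580; V(4,1) = 4.542036; V(4,2) = 0.000000; V(4,3) = 0.000000; V(4,4) = 0.000000
Backward induction: V(k, i) = exp(-r*dt) * [p * V(k+1, i) + (1-p) * V(k+1, i+1)].
  V(3,0) = exp(-r*dt) * [p*15.015580 + (1-p)*4.542036] = 9.791861
  V(3,1) = exp(-r*dt) * [p*4.542036 + (1-p)*0.000000] = 2.279384
  V(3,2) = exp(-r*dt) * [p*0.000000 + (1-p)*0.000000] = 0.000000
  V(3,3) = exp(-r*dt) * [p*0.000000 + (1-p)*0.000000] = 0.000000
  V(2,0) = exp(-r*dt) * [p*9.791861 + (1-p)*2.279384] = 6.046329
  V(2,1) = exp(-r*dt) * [p*2.279384 + (1-p)*0.000000] = 1.143890
  V(2,2) = exp(-r*dt) * [p*0.000000 + (1-p)*0.000000] = 0.000000
  V(1,0) = exp(-r*dt) * [p*6.046329 + (1-p)*1.143890] = 3.602568
  V(1,1) = exp(-r*dt) * [p*1.143890 + (1-p)*0.000000] = 0.574052
  V(0,0) = exp(-r*dt) * [p*3.602568 + (1-p)*0.574052] = 2.093100


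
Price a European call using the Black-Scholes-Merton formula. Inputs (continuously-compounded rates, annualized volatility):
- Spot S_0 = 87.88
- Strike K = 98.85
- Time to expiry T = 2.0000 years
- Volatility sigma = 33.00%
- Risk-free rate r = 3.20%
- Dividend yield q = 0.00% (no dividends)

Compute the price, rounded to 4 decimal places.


d1 = (ln(S/K) + (r - q + 0.5*sigma^2) * T) / (sigma * sqrt(T)) = 0.11842688
d2 = d1 - sigma * sqrt(T) = -0.34826359
exp(-rT) = 0.93800500; exp(-qT) = 1.00000000
C = S_0 * exp(-qT) * N(d1) - K * exp(-rT) * N(d2)
N(d1) = 0.54713529; N(d2) = 0.36382112
C = 87.8800 * 1.00000000 * 0.54713529 - 98.8500 * 0.93800500 * 0.36382112 = 14.3481

Answer: Price = 14.3481
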